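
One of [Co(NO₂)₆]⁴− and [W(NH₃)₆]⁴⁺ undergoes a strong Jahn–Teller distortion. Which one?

[Co(NO₂)₆]⁴−: Each nitro (N-bound nitrite) is −1; balancing the −4 overall charge requires Co(II). Co sits in group 9, so the d-electron count is 9 − 2 = 7. Nitro (N-bound nitrite) is a strong-field ligand (high in the spectrochemical series) for a first-row metal, so the complex is low-spin. The t₂g⁶e_g¹ (low-spin) configuration has an unevenly filled e_g set; the Jahn–Teller theorem predicts a tetragonal distortion (typically axial elongation) to lift the degeneracy.
[W(NH₃)₆]⁴⁺: Summing ligand charges against the +4 overall charge gives an oxidation state of +4 for tungsten. Group 6 minus oxidation state 4 gives a d² configuration. The d² configuration leaves the e_g set evenly filled (or empty) — no strong Jahn–Teller driving force.

[Co(NO₂)₆]⁴−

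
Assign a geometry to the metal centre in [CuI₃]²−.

Summing ligand charges against the −2 overall charge gives an oxidation state of +1 for copper.
Group 11 minus oxidation state 1 gives a d¹⁰ configuration.
With 3 monodentate ligands the coordination number is 3.
Three ligands around a d¹⁰ centre minimise repulsion in a trigonal-planar arrangement.

trigonal planar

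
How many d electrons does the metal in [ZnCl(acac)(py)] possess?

Summing ligand charges against the 0 overall charge gives an oxidation state of +2 for zinc.
Zinc is a group-12 element; Zn(II) is therefore d¹⁰.

d¹⁰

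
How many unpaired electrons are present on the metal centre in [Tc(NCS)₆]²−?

3

Each isothiocyanate is −1; balancing the −2 overall charge requires Tc(IV).
Technetium is a group-7 element; Tc(IV) is therefore d³.
In an octahedral field the d³ configuration is t₂g³e_g⁰ (only one arrangement possible), giving 3 unpaired electrons.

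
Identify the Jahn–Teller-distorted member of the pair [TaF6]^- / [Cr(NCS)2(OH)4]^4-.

[Cr(NCS)2(OH)4]^4-

[TaF6]^-: Summing ligand charges against the −1 overall charge gives an oxidation state of +5 for tantalum. Tantalum is a group-5 element; Ta(V) is therefore d⁰. The d⁰ configuration leaves the e_g set evenly filled (or empty) — no strong Jahn–Teller driving force.
[Cr(NCS)2(OH)4]^4-: Summing ligand charges against the −4 overall charge gives an oxidation state of +2 for chromium. Chromium is a group-6 element; Cr(II) is therefore d⁴. Hydroxide and isothiocyanate are weak-field ligands for a first-row metal, so the complex is high-spin. The t₂g³e_g¹ (high-spin) configuration has an unevenly filled e_g set; the Jahn–Teller theorem predicts a tetragonal distortion (typically axial elongation) to lift the degeneracy.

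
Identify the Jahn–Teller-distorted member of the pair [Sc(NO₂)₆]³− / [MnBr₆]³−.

[Sc(NO₂)₆]³−: Ligand charges: each nitro (N-bound nitrite) is −1. With an overall charge of −3 the scandium centre must be in the +3 oxidation state. Group 3 minus oxidation state 3 gives a d⁰ configuration. The d⁰ configuration leaves the e_g set evenly filled (or empty) — no strong Jahn–Teller driving force.
[MnBr₆]³−: Each bromide is −1; balancing the −3 overall charge requires Mn(III). Mn sits in group 7, so the d-electron count is 7 − 3 = 4. Bromide is a weak-field ligand for a first-row metal, so the complex is high-spin. The t₂g³e_g¹ (high-spin) configuration has an unevenly filled e_g set; the Jahn–Teller theorem predicts a tetragonal distortion (typically axial elongation) to lift the degeneracy.

[MnBr₆]³−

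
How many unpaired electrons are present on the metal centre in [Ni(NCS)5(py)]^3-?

Summing ligand charges against the −3 overall charge gives an oxidation state of +2 for nickel.
Group 10 minus oxidation state 2 gives a d⁸ configuration.
In an octahedral field the d⁸ configuration is t₂g⁶e_g² (only one arrangement possible), giving 2 unpaired electrons.

2 unpaired electrons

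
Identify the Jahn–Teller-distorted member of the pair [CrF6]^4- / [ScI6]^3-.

[CrF6]^4-

[CrF6]^4-: Summing ligand charges against the −4 overall charge gives an oxidation state of +2 for chromium. Cr sits in group 6, so the d-electron count is 6 − 2 = 4. Fluoride is a weak-field ligand for a first-row metal, so the complex is high-spin. The t₂g³e_g¹ (high-spin) configuration has an unevenly filled e_g set; the Jahn–Teller theorem predicts a tetragonal distortion (typically axial elongation) to lift the degeneracy.
[ScI6]^3-: Each iodide is −1; balancing the −3 overall charge requires Sc(III). Sc sits in group 3, so the d-electron count is 3 − 3 = 0. The d⁰ configuration leaves the e_g set evenly filled (or empty) — no strong Jahn–Teller driving force.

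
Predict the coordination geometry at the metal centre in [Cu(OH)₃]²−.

trigonal planar

Ligand charges: each hydroxide is −1. With an overall charge of −2 the copper centre must be in the +1 oxidation state.
Group 11 minus oxidation state 1 gives a d¹⁰ configuration.
Coordination number: 3.
Three ligands around a d¹⁰ centre minimise repulsion in a trigonal-planar arrangement.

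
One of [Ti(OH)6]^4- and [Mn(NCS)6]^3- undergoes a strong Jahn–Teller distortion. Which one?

[Ti(OH)6]^4-: Summing ligand charges against the −4 overall charge gives an oxidation state of +2 for titanium. Ti sits in group 4, so the d-electron count is 4 − 2 = 2. The d² configuration leaves the e_g set evenly filled (or empty) — no strong Jahn–Teller driving force.
[Mn(NCS)6]^3-: Ligand charges: each isothiocyanate is −1. With an overall charge of −3 the manganese centre must be in the +3 oxidation state. Manganese is a group-7 element; Mn(III) is therefore d⁴. Isothiocyanate is a weak-field ligand for a first-row metal, so the complex is high-spin. The t₂g³e_g¹ (high-spin) configuration has an unevenly filled e_g set; the Jahn–Teller theorem predicts a tetragonal distortion (typically axial elongation) to lift the degeneracy.

[Mn(NCS)6]^3-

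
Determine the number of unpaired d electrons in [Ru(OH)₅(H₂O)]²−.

1

Each hydroxide is −1; water is neutral; balancing the −2 overall charge requires Ru(III).
Group 8 minus oxidation state 3 gives a d⁵ configuration.
The spin state decides the count: a 4d ion has a large Δₒ and is invariably low-spin.
An octahedral low-spin d⁵ ion is t₂g⁵e_g⁰, giving 1 unpaired electron.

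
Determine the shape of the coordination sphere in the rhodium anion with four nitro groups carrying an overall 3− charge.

square planar

Each nitro (N-bound nitrite) is −1; balancing the −3 overall charge requires Rh(I).
Rh sits in group 9, so the d-electron count is 9 − 1 = 8.
Coordination number: 4.
A 4d d⁸ ion has a large crystal-field splitting; square planar leaves the high-energy d_{x²−y²} orbital empty and maximises CFSE.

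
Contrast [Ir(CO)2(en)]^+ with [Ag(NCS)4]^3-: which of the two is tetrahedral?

For [Ir(CO)2(en)]^+: Summing ligand charges against the +1 overall charge gives an oxidation state of +1 for iridium. Iridium is a group-9 element; Ir(I) is therefore d⁸. A 5d d⁸ ion has a large crystal-field splitting; square planar leaves the high-energy d_{x²−y²} orbital empty and maximises CFSE. → square planar.
For [Ag(NCS)4]^3-: Summing ligand charges against the −3 overall charge gives an oxidation state of +1 for silver. Ag sits in group 11, so the d-electron count is 11 − 1 = 10. A d¹⁰ ion has no crystal-field stabilisation preference between square planar and tetrahedral, so four ligands adopt the sterically favoured tetrahedral geometry. → tetrahedral.

[Ag(NCS)4]^3-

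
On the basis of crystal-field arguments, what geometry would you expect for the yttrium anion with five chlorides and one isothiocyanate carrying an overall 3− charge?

Each chloride is −1; each isothiocyanate is −1; balancing the −3 overall charge requires Y(III).
Group 3 minus oxidation state 3 gives a d⁰ configuration.
With 6 monodentate ligands the coordination number is 6.
Six donors around a single metal centre give an octahedral coordination sphere.

octahedral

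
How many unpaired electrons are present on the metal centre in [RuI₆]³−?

Each iodide is −1; balancing the −3 overall charge requires Ru(III).
Ru sits in group 8, so the d-electron count is 8 − 3 = 5.
The spin state decides the count: a 4d ion has a large Δₒ and is invariably low-spin.
An octahedral low-spin d⁵ ion is t₂g⁵e_g⁰, giving 1 unpaired electron.

1 unpaired electron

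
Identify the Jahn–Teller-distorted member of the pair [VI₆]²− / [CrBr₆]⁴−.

[CrBr₆]⁴−

[VI₆]²−: Each iodide is −1; balancing the −2 overall charge requires V(IV). Group 5 minus oxidation state 4 gives a d¹ configuration. The d¹ configuration leaves the e_g set evenly filled (or empty) — no strong Jahn–Teller driving force.
[CrBr₆]⁴−: Ligand charges: each bromide is −1. With an overall charge of −4 the chromium centre must be in the +2 oxidation state. Group 6 minus oxidation state 2 gives a d⁴ configuration. Bromide is a weak-field ligand for a first-row metal, so the complex is high-spin. The t₂g³e_g¹ (high-spin) configuration has an unevenly filled e_g set; the Jahn–Teller theorem predicts a tetragonal distortion (typically axial elongation) to lift the degeneracy.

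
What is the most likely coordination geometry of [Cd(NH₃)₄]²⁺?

tetrahedral

Ligand charges: ammonia is neutral. With an overall charge of +2 the cadmium centre must be in the +2 oxidation state.
Cadmium is a group-12 element; Cd(II) is therefore d¹⁰.
With 4 monodentate ligands the coordination number is 4.
A d¹⁰ ion has no crystal-field stabilisation preference between square planar and tetrahedral, so four ligands adopt the sterically favoured tetrahedral geometry.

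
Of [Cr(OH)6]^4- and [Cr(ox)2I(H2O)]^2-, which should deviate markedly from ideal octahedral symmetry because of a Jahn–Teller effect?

[Cr(OH)6]^4-: Summing ligand charges against the −4 overall charge gives an oxidation state of +2 for chromium. Cr sits in group 6, so the d-electron count is 6 − 2 = 4. Hydroxide is a weak-field ligand for a first-row metal, so the complex is high-spin. The t₂g³e_g¹ (high-spin) configuration has an unevenly filled e_g set; the Jahn–Teller theorem predicts a tetragonal distortion (typically axial elongation) to lift the degeneracy.
[Cr(ox)2I(H2O)]^2-: Ligand charges: each oxalate is −2; each iodide is −1; water is neutral. With an overall charge of −2 the chromium centre must be in the +3 oxidation state. Chromium is a group-6 element; Cr(III) is therefore d³. The d³ configuration leaves the e_g set evenly filled (or empty) — no strong Jahn–Teller driving force.

[Cr(OH)6]^4-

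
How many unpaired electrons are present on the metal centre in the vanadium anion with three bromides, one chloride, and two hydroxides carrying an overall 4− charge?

3 unpaired electrons

Each bromide is −1; each chloride is −1; each hydroxide is −1; balancing the −4 overall charge requires V(II).
Group 5 minus oxidation state 2 gives a d³ configuration.
In an octahedral field the d³ configuration is t₂g³e_g⁰ (only one arrangement possible), giving 3 unpaired electrons.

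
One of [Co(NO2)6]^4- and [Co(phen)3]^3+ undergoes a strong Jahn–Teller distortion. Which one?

[Co(NO2)6]^4-: Ligand charges: each nitro (N-bound nitrite) is −1. With an overall charge of −4 the cobalt centre must be in the +2 oxidation state. Cobalt is a group-9 element; Co(II) is therefore d⁷. Nitro (N-bound nitrite) is a strong-field ligand (high in the spectrochemical series) for a first-row metal, so the complex is low-spin. The t₂g⁶e_g¹ (low-spin) configuration has an unevenly filled e_g set; the Jahn–Teller theorem predicts a tetragonal distortion (typically axial elongation) to lift the degeneracy.
[Co(phen)3]^3+: Ligand charges: 1,10-phenanthroline is neutral. With an overall charge of +3 the cobalt centre must be in the +3 oxidation state. Cobalt is a group-9 element; Co(III) is therefore d⁶. Co(III) has an exceptionally large octahedral splitting and is low-spin with essentially every ligand except fluoride. The d⁶ configuration leaves the e_g set evenly filled (or empty) — no strong Jahn–Teller driving force.

[Co(NO2)6]^4-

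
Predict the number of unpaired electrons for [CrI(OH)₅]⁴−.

4

Summing ligand charges against the −4 overall charge gives an oxidation state of +2 for chromium.
Group 6 minus oxidation state 2 gives a d⁴ configuration.
The spin state decides the count: Hydroxide and iodide are weak-field ligands for a first-row metal, so the complex is high-spin.
An octahedral high-spin d⁴ ion is t₂g³e_g¹, giving 4 unpaired electrons.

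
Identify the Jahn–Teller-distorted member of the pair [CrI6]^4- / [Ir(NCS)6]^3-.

[CrI6]^4-: Summing ligand charges against the −4 overall charge gives an oxidation state of +2 for chromium. Group 6 minus oxidation state 2 gives a d⁴ configuration. Iodide is a weak-field ligand for a first-row metal, so the complex is high-spin. The t₂g³e_g¹ (high-spin) configuration has an unevenly filled e_g set; the Jahn–Teller theorem predicts a tetragonal distortion (typically axial elongation) to lift the degeneracy.
[Ir(NCS)6]^3-: Ligand charges: each isothiocyanate is −1. With an overall charge of −3 the iridium centre must be in the +3 oxidation state. Iridium is a group-9 element; Ir(III) is therefore d⁶. A 5d ion has a large Δₒ and is invariably low-spin. The d⁶ configuration leaves the e_g set evenly filled (or empty) — no strong Jahn–Teller driving force.

[CrI6]^4-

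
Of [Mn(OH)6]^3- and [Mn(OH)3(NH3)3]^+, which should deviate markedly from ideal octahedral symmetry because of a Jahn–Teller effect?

[Mn(OH)6]^3-

[Mn(OH)6]^3-: Ligand charges: each hydroxide is −1. With an overall charge of −3 the manganese centre must be in the +3 oxidation state. Mn sits in group 7, so the d-electron count is 7 − 3 = 4. Hydroxide is a weak-field ligand for a first-row metal, so the complex is high-spin. The t₂g³e_g¹ (high-spin) configuration has an unevenly filled e_g set; the Jahn–Teller theorem predicts a tetragonal distortion (typically axial elongation) to lift the degeneracy.
[Mn(OH)3(NH3)3]^+: Each hydroxide is −1; ammonia is neutral; balancing the +1 overall charge requires Mn(IV). Mn sits in group 7, so the d-electron count is 7 − 4 = 3. The d³ configuration leaves the e_g set evenly filled (or empty) — no strong Jahn–Teller driving force.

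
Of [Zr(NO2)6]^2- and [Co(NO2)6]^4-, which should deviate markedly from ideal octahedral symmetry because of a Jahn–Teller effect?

[Zr(NO2)6]^2-: Ligand charges: each nitro (N-bound nitrite) is −1. With an overall charge of −2 the zirconium centre must be in the +4 oxidation state. Group 4 minus oxidation state 4 gives a d⁰ configuration. The d⁰ configuration leaves the e_g set evenly filled (or empty) — no strong Jahn–Teller driving force.
[Co(NO2)6]^4-: Summing ligand charges against the −4 overall charge gives an oxidation state of +2 for cobalt. Group 9 minus oxidation state 2 gives a d⁷ configuration. Nitro (N-bound nitrite) is a strong-field ligand (high in the spectrochemical series) for a first-row metal, so the complex is low-spin. The t₂g⁶e_g¹ (low-spin) configuration has an unevenly filled e_g set; the Jahn–Teller theorem predicts a tetragonal distortion (typically axial elongation) to lift the degeneracy.

[Co(NO2)6]^4-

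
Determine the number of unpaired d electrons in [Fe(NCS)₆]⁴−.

Summing ligand charges against the −4 overall charge gives an oxidation state of +2 for iron.
Iron is a group-8 element; Fe(II) is therefore d⁶.
The spin state decides the count: Isothiocyanate is a weak-field ligand for a first-row metal, so the complex is high-spin.
An octahedral high-spin d⁶ ion is t₂g⁴e_g², giving 4 unpaired electrons.

4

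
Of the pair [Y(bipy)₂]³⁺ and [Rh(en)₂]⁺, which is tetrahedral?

[Y(bipy)₂]³⁺

For [Y(bipy)₂]³⁺: Ligand charges: 2,2′-bipyridine is neutral. With an overall charge of +3 the yttrium centre must be in the +3 oxidation state. Y sits in group 3, so the d-electron count is 3 − 3 = 0. A d⁰ ion has no crystal-field stabilisation preference between square planar and tetrahedral, so four ligands adopt the sterically favoured tetrahedral geometry. → tetrahedral.
For [Rh(en)₂]⁺: Ethylenediamine is neutral; balancing the +1 overall charge requires Rh(I). Group 9 minus oxidation state 1 gives a d⁸ configuration. A 4d d⁸ ion has a large crystal-field splitting; square planar leaves the high-energy d_{x²−y²} orbital empty and maximises CFSE. → square planar.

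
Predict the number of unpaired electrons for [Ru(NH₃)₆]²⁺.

Ligand charges: ammonia is neutral. With an overall charge of +2 the ruthenium centre must be in the +2 oxidation state.
Ru sits in group 8, so the d-electron count is 8 − 2 = 6.
The spin state decides the count: a 4d ion has a large Δₒ and is invariably low-spin.
An octahedral low-spin d⁶ ion is t₂g⁶e_g⁰, giving 0 unpaired electrons.

0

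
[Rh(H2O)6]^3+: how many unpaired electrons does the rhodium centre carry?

0 unpaired electrons

Water is neutral; balancing the +3 overall charge requires Rh(III).
Group 9 minus oxidation state 3 gives a d⁶ configuration.
The spin state decides the count: a 4d ion has a large Δₒ and is invariably low-spin.
An octahedral low-spin d⁶ ion is t₂g⁶e_g⁰, giving 0 unpaired electrons.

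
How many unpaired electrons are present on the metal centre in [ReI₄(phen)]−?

Ligand charges: each iodide is −1; 1,10-phenanthroline is neutral. With an overall charge of −1 the rhenium centre must be in the +3 oxidation state.
Rhenium is a group-7 element; Re(III) is therefore d⁴.
Counting donor atoms: 4×iodide (monodentate) → 4 donors; 1×1,10-phenanthroline (bidentate) → 2 donors. Coordination number = 6.
The spin state decides the count: a 5d ion has a large Δₒ and is invariably low-spin.
An octahedral low-spin d⁴ ion is t₂g⁴e_g⁰, giving 2 unpaired electrons.

2 unpaired electrons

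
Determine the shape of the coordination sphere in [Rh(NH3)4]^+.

square planar

Summing ligand charges against the +1 overall charge gives an oxidation state of +1 for rhodium.
Rhodium is a group-9 element; Rh(I) is therefore d⁸.
Coordination number: 4.
A 4d d⁸ ion has a large crystal-field splitting; square planar leaves the high-energy d_{x²−y²} orbital empty and maximises CFSE.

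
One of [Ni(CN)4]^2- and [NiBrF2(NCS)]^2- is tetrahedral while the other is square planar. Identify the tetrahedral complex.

[NiBrF2(NCS)]^2-

For [Ni(CN)4]^2-: Each cyanide is −1; balancing the −2 overall charge requires Ni(II). Nickel is a group-10 element; Ni(II) is therefore d⁸. Cyanide is a strong-field ligand (high in the spectrochemical series). A 3d d⁸ ion with strong-field ligands gains enough CFSE to favour square planar over tetrahedral. → square planar.
For [NiBrF2(NCS)]^2-: Summing ligand charges against the −2 overall charge gives an oxidation state of +2 for nickel. Nickel is a group-10 element; Ni(II) is therefore d⁸. Bromide, fluoride, and isothiocyanate are weak-field ligands. With weak-field ligands the CFSE gain from square planar is small, so a 3d d⁸ ion takes the sterically preferred tetrahedral geometry. → tetrahedral.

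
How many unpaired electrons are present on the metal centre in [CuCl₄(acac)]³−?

Ligand charges: each chloride is −1; each acetylacetonate is −1. With an overall charge of −3 the copper centre must be in the +2 oxidation state.
Cu sits in group 11, so the d-electron count is 11 − 2 = 9.
Counting donor atoms: 4×chloride (monodentate) → 4 donors; 1×acetylacetonate (bidentate) → 2 donors. Coordination number = 6.
In an octahedral field the d⁹ configuration is t₂g⁶e_g³ (only one arrangement possible), giving 1 unpaired electron.

1 unpaired electron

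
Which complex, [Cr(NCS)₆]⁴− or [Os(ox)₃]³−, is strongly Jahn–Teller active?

[Cr(NCS)₆]⁴−: Summing ligand charges against the −4 overall charge gives an oxidation state of +2 for chromium. Chromium is a group-6 element; Cr(II) is therefore d⁴. Isothiocyanate is a weak-field ligand for a first-row metal, so the complex is high-spin. The t₂g³e_g¹ (high-spin) configuration has an unevenly filled e_g set; the Jahn–Teller theorem predicts a tetragonal distortion (typically axial elongation) to lift the degeneracy.
[Os(ox)₃]³−: Summing ligand charges against the −3 overall charge gives an oxidation state of +3 for osmium. Osmium is a group-8 element; Os(III) is therefore d⁵. A 5d ion has a large Δₒ and is invariably low-spin. The d⁵ configuration leaves the e_g set evenly filled (or empty) — no strong Jahn–Teller driving force.

[Cr(NCS)₆]⁴−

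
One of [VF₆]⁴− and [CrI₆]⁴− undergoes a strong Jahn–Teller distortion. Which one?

[CrI₆]⁴−

[VF₆]⁴−: Each fluoride is −1; balancing the −4 overall charge requires V(II). Vanadium is a group-5 element; V(II) is therefore d³. The d³ configuration leaves the e_g set evenly filled (or empty) — no strong Jahn–Teller driving force.
[CrI₆]⁴−: Ligand charges: each iodide is −1. With an overall charge of −4 the chromium centre must be in the +2 oxidation state. Group 6 minus oxidation state 2 gives a d⁴ configuration. Iodide is a weak-field ligand for a first-row metal, so the complex is high-spin. The t₂g³e_g¹ (high-spin) configuration has an unevenly filled e_g set; the Jahn–Teller theorem predicts a tetragonal distortion (typically axial elongation) to lift the degeneracy.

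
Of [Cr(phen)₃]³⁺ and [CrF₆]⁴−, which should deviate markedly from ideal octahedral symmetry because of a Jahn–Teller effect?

[CrF₆]⁴−

[Cr(phen)₃]³⁺: Summing ligand charges against the +3 overall charge gives an oxidation state of +3 for chromium. Group 6 minus oxidation state 3 gives a d³ configuration. The d³ configuration leaves the e_g set evenly filled (or empty) — no strong Jahn–Teller driving force.
[CrF₆]⁴−: Each fluoride is −1; balancing the −4 overall charge requires Cr(II). Chromium is a group-6 element; Cr(II) is therefore d⁴. Fluoride is a weak-field ligand for a first-row metal, so the complex is high-spin. The t₂g³e_g¹ (high-spin) configuration has an unevenly filled e_g set; the Jahn–Teller theorem predicts a tetragonal distortion (typically axial elongation) to lift the degeneracy.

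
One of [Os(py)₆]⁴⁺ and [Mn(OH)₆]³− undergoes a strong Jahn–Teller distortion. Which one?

[Os(py)₆]⁴⁺: Ligand charges: pyridine is neutral. With an overall charge of +4 the osmium centre must be in the +4 oxidation state. Os sits in group 8, so the d-electron count is 8 − 4 = 4. A 5d ion has a large Δₒ and is invariably low-spin. The d⁴ configuration leaves the e_g set evenly filled (or empty) — no strong Jahn–Teller driving force.
[Mn(OH)₆]³−: Ligand charges: each hydroxide is −1. With an overall charge of −3 the manganese centre must be in the +3 oxidation state. Group 7 minus oxidation state 3 gives a d⁴ configuration. Hydroxide is a weak-field ligand for a first-row metal, so the complex is high-spin. The t₂g³e_g¹ (high-spin) configuration has an unevenly filled e_g set; the Jahn–Teller theorem predicts a tetragonal distortion (typically axial elongation) to lift the degeneracy.

[Mn(OH)₆]³−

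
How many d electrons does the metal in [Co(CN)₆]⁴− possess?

Ligand charges: each cyanide is −1. With an overall charge of −4 the cobalt centre must be in the +2 oxidation state.
Group 9 minus oxidation state 2 gives a d⁷ configuration.

d7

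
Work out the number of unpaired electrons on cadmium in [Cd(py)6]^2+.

0 unpaired electrons

Pyridine is neutral; balancing the +2 overall charge requires Cd(II).
Cd sits in group 12, so the d-electron count is 12 − 2 = 10.
In an octahedral field the d¹⁰ configuration is t₂g⁶e_g⁴, giving 0 unpaired electrons.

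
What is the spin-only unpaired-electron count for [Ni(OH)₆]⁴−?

2

Each hydroxide is −1; balancing the −4 overall charge requires Ni(II).
Nickel is a group-10 element; Ni(II) is therefore d⁸.
In an octahedral field the d⁸ configuration is t₂g⁶e_g² (only one arrangement possible), giving 2 unpaired electrons.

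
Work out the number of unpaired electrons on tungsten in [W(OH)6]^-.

1 unpaired electron

Ligand charges: each hydroxide is −1. With an overall charge of −1 the tungsten centre must be in the +5 oxidation state.
W sits in group 6, so the d-electron count is 6 − 5 = 1.
In an octahedral field the d¹ configuration is t₂g¹e_g⁰ (only one arrangement possible), giving 1 unpaired electron.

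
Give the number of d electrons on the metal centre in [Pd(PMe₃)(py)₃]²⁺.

d⁸

Trimethylphosphine is neutral; pyridine is neutral; balancing the +2 overall charge requires Pd(II).
Group 10 minus oxidation state 2 gives a d⁸ configuration.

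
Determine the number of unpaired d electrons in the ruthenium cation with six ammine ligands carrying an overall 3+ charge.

Summing ligand charges against the +3 overall charge gives an oxidation state of +3 for ruthenium.
Ru sits in group 8, so the d-electron count is 8 − 3 = 5.
The spin state decides the count: a 4d ion has a large Δₒ and is invariably low-spin.
An octahedral low-spin d⁵ ion is t₂g⁵e_g⁰, giving 1 unpaired electron.

1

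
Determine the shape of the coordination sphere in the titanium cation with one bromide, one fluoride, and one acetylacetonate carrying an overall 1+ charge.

tetrahedral

Ligand charges: each bromide is −1; each fluoride is −1; each acetylacetonate is −1. With an overall charge of +1 the titanium centre must be in the +4 oxidation state.
Titanium is a group-4 element; Ti(IV) is therefore d⁰.
Counting donor atoms: 1×bromide (monodentate) → 1 donor; 1×fluoride (monodentate) → 1 donor; 1×acetylacetonate (bidentate) → 2 donors. Coordination number = 4.
A d⁰ ion has no crystal-field stabilisation preference between square planar and tetrahedral, so four ligands adopt the sterically favoured tetrahedral geometry.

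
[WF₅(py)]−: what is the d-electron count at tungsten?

d2

Summing ligand charges against the −1 overall charge gives an oxidation state of +4 for tungsten.
Tungsten is a group-6 element; W(IV) is therefore d².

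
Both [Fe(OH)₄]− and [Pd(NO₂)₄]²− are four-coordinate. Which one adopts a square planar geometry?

[Pd(NO₂)₄]²−

For [Fe(OH)₄]−: Each hydroxide is −1; balancing the −1 overall charge requires Fe(III). Fe sits in group 8, so the d-electron count is 8 − 3 = 5. A high-spin d⁵ ion has zero CFSE in either geometry, so four ligands adopt the sterically favoured tetrahedral geometry. → tetrahedral.
For [Pd(NO₂)₄]²−: Ligand charges: each nitro (N-bound nitrite) is −1. With an overall charge of −2 the palladium centre must be in the +2 oxidation state. Group 10 minus oxidation state 2 gives a d⁸ configuration. A 4d d⁸ ion has a large crystal-field splitting; square planar leaves the high-energy d_{x²−y²} orbital empty and maximises CFSE. → square planar.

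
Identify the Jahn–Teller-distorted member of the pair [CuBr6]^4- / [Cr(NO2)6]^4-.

[CuBr6]^4-

[CuBr6]^4-: Summing ligand charges against the −4 overall charge gives an oxidation state of +2 for copper. Group 11 minus oxidation state 2 gives a d⁹ configuration. The t₂g⁶e_g³ configuration has an unevenly filled e_g set; the Jahn–Teller theorem predicts a tetragonal distortion (typically axial elongation) to lift the degeneracy.
[Cr(NO2)6]^4-: Summing ligand charges against the −4 overall charge gives an oxidation state of +2 for chromium. Group 6 minus oxidation state 2 gives a d⁴ configuration. Nitro (N-bound nitrite) is a strong-field ligand (high in the spectrochemical series) for a first-row metal, so the complex is low-spin. The d⁴ configuration leaves the e_g set evenly filled (or empty) — no strong Jahn–Teller driving force.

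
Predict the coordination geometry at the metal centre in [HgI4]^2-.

Each iodide is −1; balancing the −2 overall charge requires Hg(II).
Group 12 minus oxidation state 2 gives a d¹⁰ configuration.
With 4 monodentate ligands the coordination number is 4.
A d¹⁰ ion has no crystal-field stabilisation preference between square planar and tetrahedral, so four ligands adopt the sterically favoured tetrahedral geometry.

tetrahedral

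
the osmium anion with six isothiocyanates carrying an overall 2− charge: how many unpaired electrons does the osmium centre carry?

Summing ligand charges against the −2 overall charge gives an oxidation state of +4 for osmium.
Group 8 minus oxidation state 4 gives a d⁴ configuration.
The spin state decides the count: a 5d ion has a large Δₒ and is invariably low-spin.
An octahedral low-spin d⁴ ion is t₂g⁴e_g⁰, giving 2 unpaired electrons.

2 unpaired electrons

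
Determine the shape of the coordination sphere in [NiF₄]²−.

Summing ligand charges against the −2 overall charge gives an oxidation state of +2 for nickel.
Group 10 minus oxidation state 2 gives a d⁸ configuration.
With 4 monodentate ligands the coordination number is 4.
Fluoride is a weak-field ligand.
With weak-field ligands the CFSE gain from square planar is small, so a 3d d⁸ ion takes the sterically preferred tetrahedral geometry.

tetrahedral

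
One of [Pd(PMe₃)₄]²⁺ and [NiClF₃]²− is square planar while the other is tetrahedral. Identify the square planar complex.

For [Pd(PMe₃)₄]²⁺: Summing ligand charges against the +2 overall charge gives an oxidation state of +2 for palladium. Pd sits in group 10, so the d-electron count is 10 − 2 = 8. A 4d d⁸ ion has a large crystal-field splitting; square planar leaves the high-energy d_{x²−y²} orbital empty and maximises CFSE. → square planar.
For [NiClF₃]²−: Ligand charges: each chloride is −1; each fluoride is −1. With an overall charge of −2 the nickel centre must be in the +2 oxidation state. Nickel is a group-10 element; Ni(II) is therefore d⁸. Chloride and fluoride are weak-field ligands. With weak-field ligands the CFSE gain from square planar is small, so a 3d d⁸ ion takes the sterically preferred tetrahedral geometry. → tetrahedral.

[Pd(PMe₃)₄]²⁺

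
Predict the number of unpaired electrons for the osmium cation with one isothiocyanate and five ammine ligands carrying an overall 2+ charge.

1

Each isothiocyanate is −1; ammonia is neutral; balancing the +2 overall charge requires Os(III).
Osmium is a group-8 element; Os(III) is therefore d⁵.
The spin state decides the count: a 5d ion has a large Δₒ and is invariably low-spin.
An octahedral low-spin d⁵ ion is t₂g⁵e_g⁰, giving 1 unpaired electron.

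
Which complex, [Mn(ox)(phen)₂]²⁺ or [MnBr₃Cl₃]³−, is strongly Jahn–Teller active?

[MnBr₃Cl₃]³−

[Mn(ox)(phen)₂]²⁺: Summing ligand charges against the +2 overall charge gives an oxidation state of +4 for manganese. Manganese is a group-7 element; Mn(IV) is therefore d³. The d³ configuration leaves the e_g set evenly filled (or empty) — no strong Jahn–Teller driving force.
[MnBr₃Cl₃]³−: Ligand charges: each bromide is −1; each chloride is −1. With an overall charge of −3 the manganese centre must be in the +3 oxidation state. Manganese is a group-7 element; Mn(III) is therefore d⁴. Bromide and chloride are weak-field ligands for a first-row metal, so the complex is high-spin. The t₂g³e_g¹ (high-spin) configuration has an unevenly filled e_g set; the Jahn–Teller theorem predicts a tetragonal distortion (typically axial elongation) to lift the degeneracy.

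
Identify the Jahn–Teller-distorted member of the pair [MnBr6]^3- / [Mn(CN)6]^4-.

[MnBr6]^3-: Each bromide is −1; balancing the −3 overall charge requires Mn(III). Mn sits in group 7, so the d-electron count is 7 − 3 = 4. Bromide is a weak-field ligand for a first-row metal, so the complex is high-spin. The t₂g³e_g¹ (high-spin) configuration has an unevenly filled e_g set; the Jahn–Teller theorem predicts a tetragonal distortion (typically axial elongation) to lift the degeneracy.
[Mn(CN)6]^4-: Ligand charges: each cyanide is −1. With an overall charge of −4 the manganese centre must be in the +2 oxidation state. Manganese is a group-7 element; Mn(II) is therefore d⁵. Cyanide is a strong-field ligand (high in the spectrochemical series) for a first-row metal, so the complex is low-spin. The d⁵ configuration leaves the e_g set evenly filled (or empty) — no strong Jahn–Teller driving force.

[MnBr6]^3-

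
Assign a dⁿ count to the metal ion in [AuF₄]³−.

d¹⁰

Ligand charges: each fluoride is −1. With an overall charge of −3 the gold centre must be in the +1 oxidation state.
Au sits in group 11, so the d-electron count is 11 − 1 = 10.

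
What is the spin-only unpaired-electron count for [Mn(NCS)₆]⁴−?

Ligand charges: each isothiocyanate is −1. With an overall charge of −4 the manganese centre must be in the +2 oxidation state.
Manganese is a group-7 element; Mn(II) is therefore d⁵.
The spin state decides the count: Isothiocyanate is a weak-field ligand for a first-row metal, so the complex is high-spin.
An octahedral high-spin d⁵ ion is t₂g³e_g², giving 5 unpaired electrons.

5 unpaired electrons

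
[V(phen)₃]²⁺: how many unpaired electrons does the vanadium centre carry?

Ligand charges: 1,10-phenanthroline is neutral. With an overall charge of +2 the vanadium centre must be in the +2 oxidation state.
Group 5 minus oxidation state 2 gives a d³ configuration.
Counting donor atoms: 3×1,10-phenanthroline (bidentate) → 6 donors. Coordination number = 6.
In an octahedral field the d³ configuration is t₂g³e_g⁰ (only one arrangement possible), giving 3 unpaired electrons.

3 unpaired electrons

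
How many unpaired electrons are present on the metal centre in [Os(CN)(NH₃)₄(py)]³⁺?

2

Summing ligand charges against the +3 overall charge gives an oxidation state of +4 for osmium.
Os sits in group 8, so the d-electron count is 8 − 4 = 4.
The spin state decides the count: a 5d ion has a large Δₒ and is invariably low-spin.
An octahedral low-spin d⁴ ion is t₂g⁴e_g⁰, giving 2 unpaired electrons.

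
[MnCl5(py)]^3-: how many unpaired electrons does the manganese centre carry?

Each chloride is −1; pyridine is neutral; balancing the −3 overall charge requires Mn(II).
Group 7 minus oxidation state 2 gives a d⁵ configuration.
The spin state decides the count: Chloride is a weak-field ligand for a first-row metal, so the complex is high-spin.
An octahedral high-spin d⁵ ion is t₂g³e_g², giving 5 unpaired electrons.

5 unpaired electrons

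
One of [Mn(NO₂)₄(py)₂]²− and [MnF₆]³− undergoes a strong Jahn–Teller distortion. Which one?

[MnF₆]³−

[Mn(NO₂)₄(py)₂]²−: Each nitro (N-bound nitrite) is −1; pyridine is neutral; balancing the −2 overall charge requires Mn(II). Group 7 minus oxidation state 2 gives a d⁵ configuration. Nitro (N-bound nitrite) is a strong-field ligand (high in the spectrochemical series) for a first-row metal, so the complex is low-spin. The d⁵ configuration leaves the e_g set evenly filled (or empty) — no strong Jahn–Teller driving force.
[MnF₆]³−: Ligand charges: each fluoride is −1. With an overall charge of −3 the manganese centre must be in the +3 oxidation state. Manganese is a group-7 element; Mn(III) is therefore d⁴. Fluoride is a weak-field ligand for a first-row metal, so the complex is high-spin. The t₂g³e_g¹ (high-spin) configuration has an unevenly filled e_g set; the Jahn–Teller theorem predicts a tetragonal distortion (typically axial elongation) to lift the degeneracy.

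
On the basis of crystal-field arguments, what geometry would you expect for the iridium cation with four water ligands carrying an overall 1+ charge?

Summing ligand charges against the +1 overall charge gives an oxidation state of +1 for iridium.
Iridium is a group-9 element; Ir(I) is therefore d⁸.
Coordination number: 4.
A 5d d⁸ ion has a large crystal-field splitting; square planar leaves the high-energy d_{x²−y²} orbital empty and maximises CFSE.

square planar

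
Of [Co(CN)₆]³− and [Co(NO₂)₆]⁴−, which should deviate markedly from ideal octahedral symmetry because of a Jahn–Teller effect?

[Co(NO₂)₆]⁴−

[Co(CN)₆]³−: Each cyanide is −1; balancing the −3 overall charge requires Co(III). Co sits in group 9, so the d-electron count is 9 − 3 = 6. Co(III) has an exceptionally large octahedral splitting and is low-spin with essentially every ligand except fluoride. The d⁶ configuration leaves the e_g set evenly filled (or empty) — no strong Jahn–Teller driving force.
[Co(NO₂)₆]⁴−: Each nitro (N-bound nitrite) is −1; balancing the −4 overall charge requires Co(II). Co sits in group 9, so the d-electron count is 9 − 2 = 7. Nitro (N-bound nitrite) is a strong-field ligand (high in the spectrochemical series) for a first-row metal, so the complex is low-spin. The t₂g⁶e_g¹ (low-spin) configuration has an unevenly filled e_g set; the Jahn–Teller theorem predicts a tetragonal distortion (typically axial elongation) to lift the degeneracy.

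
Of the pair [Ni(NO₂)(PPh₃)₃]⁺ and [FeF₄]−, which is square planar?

[Ni(NO₂)(PPh₃)₃]⁺

For [Ni(NO₂)(PPh₃)₃]⁺: Ligand charges: each nitro (N-bound nitrite) is −1; triphenylphosphine is neutral. With an overall charge of +1 the nickel centre must be in the +2 oxidation state. Ni sits in group 10, so the d-electron count is 10 − 2 = 8. Nitro (N-bound nitrite) and triphenylphosphine are strong-field ligands (high in the spectrochemical series). A 3d d⁸ ion with strong-field ligands gains enough CFSE to favour square planar over tetrahedral. → square planar.
For [FeF₄]−: Each fluoride is −1; balancing the −1 overall charge requires Fe(III). Iron is a group-8 element; Fe(III) is therefore d⁵. A high-spin d⁵ ion has zero CFSE in either geometry, so four ligands adopt the sterically favoured tetrahedral geometry. → tetrahedral.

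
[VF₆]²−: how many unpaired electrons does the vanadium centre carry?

1 unpaired electron

Each fluoride is −1; balancing the −2 overall charge requires V(IV).
Group 5 minus oxidation state 4 gives a d¹ configuration.
In an octahedral field the d¹ configuration is t₂g¹e_g⁰ (only one arrangement possible), giving 1 unpaired electron.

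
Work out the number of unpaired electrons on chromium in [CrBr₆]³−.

3

Summing ligand charges against the −3 overall charge gives an oxidation state of +3 for chromium.
Chromium is a group-6 element; Cr(III) is therefore d³.
In an octahedral field the d³ configuration is t₂g³e_g⁰ (only one arrangement possible), giving 3 unpaired electrons.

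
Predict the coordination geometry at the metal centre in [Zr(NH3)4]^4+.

Ammonia is neutral; balancing the +4 overall charge requires Zr(IV).
Zr sits in group 4, so the d-electron count is 4 − 4 = 0.
Coordination number: 4.
A d⁰ ion has no crystal-field stabilisation preference between square planar and tetrahedral, so four ligands adopt the sterically favoured tetrahedral geometry.

tetrahedral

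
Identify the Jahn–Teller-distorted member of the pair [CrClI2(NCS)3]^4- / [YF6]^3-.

[CrClI2(NCS)3]^4-: Ligand charges: each chloride is −1; each iodide is −1; each isothiocyanate is −1. With an overall charge of −4 the chromium centre must be in the +2 oxidation state. Cr sits in group 6, so the d-electron count is 6 − 2 = 4. Chloride, iodide, and isothiocyanate are weak-field ligands for a first-row metal, so the complex is high-spin. The t₂g³e_g¹ (high-spin) configuration has an unevenly filled e_g set; the Jahn–Teller theorem predicts a tetragonal distortion (typically axial elongation) to lift the degeneracy.
[YF6]^3-: Ligand charges: each fluoride is −1. With an overall charge of −3 the yttrium centre must be in the +3 oxidation state. Group 3 minus oxidation state 3 gives a d⁰ configuration. The d⁰ configuration leaves the e_g set evenly filled (or empty) — no strong Jahn–Teller driving force.

[CrClI2(NCS)3]^4-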